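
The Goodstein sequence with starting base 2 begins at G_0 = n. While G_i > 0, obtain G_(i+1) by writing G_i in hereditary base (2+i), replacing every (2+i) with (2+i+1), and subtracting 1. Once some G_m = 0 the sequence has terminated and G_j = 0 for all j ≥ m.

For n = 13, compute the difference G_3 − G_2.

14813

13 —HB2→ 2^(2 + 1) + 2^2 + 1 —bump→ 3^(3 + 1) + 3^3 + 1 = 109 —(−1)→ 108
108 —HB3→ 3^(3 + 1) + 3^3 —bump→ 4^(4 + 1) + 4^4 = 1280 —(−1)→ 1279
1279 —HB4→ 4^(4 + 1) + 3·4^3 + 3·4^2 + 3·4 + 3 —bump→ 5^(5 + 1) + 3·5^3 + 3·5^2 + 3·5 + 3 = 16093 —(−1)→ 16092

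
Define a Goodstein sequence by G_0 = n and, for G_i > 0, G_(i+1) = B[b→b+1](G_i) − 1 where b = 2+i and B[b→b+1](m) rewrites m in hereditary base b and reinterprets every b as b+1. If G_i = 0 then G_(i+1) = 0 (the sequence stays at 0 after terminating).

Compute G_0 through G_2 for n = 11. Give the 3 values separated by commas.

11, 84, 1027

step 0: 11 = 2^(2 + 1) + 2 + 1; sub 3 for 2: 3^(3 + 1) + 3 + 1; = 85; G_1 = 85−1 = 84
step 1: 84 = 3^(3 + 1) + 3; sub 4 for 3: 4^(4 + 1) + 4; = 1028; G_2 = 1028−1 = 1027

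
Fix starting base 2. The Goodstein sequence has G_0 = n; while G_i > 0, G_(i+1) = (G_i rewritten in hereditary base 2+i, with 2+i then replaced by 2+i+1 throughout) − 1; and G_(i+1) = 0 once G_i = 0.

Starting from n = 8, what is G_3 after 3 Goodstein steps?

[0] 8 ≡ 2^(2 + 1) (base 2). Lift 3: 81. −1: 80.
[1] 80 ≡ 2·3^3 + 2·3^2 + 2·3 + 2 (base 3). Lift 4: 554. −1: 553.
[2] 553 ≡ 2·4^4 + 2·4^2 + 2·4 + 1 (base 4). Lift 5: 6311. −1: 6310.
[3] 6310 ≡ 2·5^5 + 2·5^2 + 2·5 (base 5). Lift 6: 93396. −1: 93395.

6310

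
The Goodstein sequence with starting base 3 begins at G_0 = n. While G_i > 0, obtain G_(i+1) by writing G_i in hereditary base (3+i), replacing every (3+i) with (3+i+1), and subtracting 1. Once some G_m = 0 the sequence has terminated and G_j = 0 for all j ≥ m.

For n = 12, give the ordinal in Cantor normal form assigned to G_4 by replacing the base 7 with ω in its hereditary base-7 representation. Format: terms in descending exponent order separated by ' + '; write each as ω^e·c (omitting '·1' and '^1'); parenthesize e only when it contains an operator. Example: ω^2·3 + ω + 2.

(0) 12|_3 = 3^2 + 3 ↦ 4^2 + 4|_4 = 20 ⇒ 19
(1) 19|_4 = 4^2 + 3 ↦ 5^2 + 3|_5 = 28 ⇒ 27
(2) 27|_5 = 5^2 + 2 ↦ 6^2 + 2|_6 = 38 ⇒ 37
(3) 37|_6 = 6^2 + 1 ↦ 7^2 + 1|_7 = 50 ⇒ 49
(4) 49|_7 = 7^2 ↦ 8^2|_8 = 64 ⇒ 63

ω^2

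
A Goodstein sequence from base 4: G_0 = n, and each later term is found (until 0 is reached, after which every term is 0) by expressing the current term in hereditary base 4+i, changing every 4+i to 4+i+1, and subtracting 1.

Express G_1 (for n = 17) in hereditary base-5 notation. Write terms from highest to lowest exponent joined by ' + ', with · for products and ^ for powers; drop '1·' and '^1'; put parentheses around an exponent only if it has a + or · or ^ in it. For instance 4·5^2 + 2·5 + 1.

step 0: 17 = 4^2 + 1; sub 5 for 4: 5^2 + 1; = 26; G_1 = 26−1 = 25
step 1: 25 = 5^2; sub 6 for 5: 6^2; = 36; G_2 = 36−1 = 35

5^2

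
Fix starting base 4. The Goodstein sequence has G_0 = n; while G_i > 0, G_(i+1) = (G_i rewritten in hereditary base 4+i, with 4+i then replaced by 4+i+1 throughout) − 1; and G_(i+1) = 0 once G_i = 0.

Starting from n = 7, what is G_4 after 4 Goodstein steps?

7

G_0=7  [base 4] 4 + 3  →[4↦5]→  5 + 3 = 8  −1 ⇒ G_1=7
G_1=7  [base 5] 5 + 2  →[5↦6]→  6 + 2 = 8  −1 ⇒ G_2=7
G_2=7  [base 6] 6 + 1  →[6↦7]→  7 + 1 = 8  −1 ⇒ G_3=7
G_3=7  [base 7] 7  →[7↦8]→  8 = 8  −1 ⇒ G_4=7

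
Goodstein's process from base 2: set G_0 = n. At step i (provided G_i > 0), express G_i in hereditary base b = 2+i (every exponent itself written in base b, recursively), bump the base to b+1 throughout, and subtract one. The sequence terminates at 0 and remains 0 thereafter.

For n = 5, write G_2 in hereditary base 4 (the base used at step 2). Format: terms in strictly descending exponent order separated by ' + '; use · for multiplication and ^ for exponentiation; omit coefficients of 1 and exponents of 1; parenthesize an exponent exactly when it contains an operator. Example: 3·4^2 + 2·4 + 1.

[0] 5 ≡ 2^2 + 1 (base 2). Lift 3: 28. −1: 27.
[1] 27 ≡ 3^3 (base 3). Lift 4: 256. −1: 255.
[2] 255 ≡ 3·4^3 + 3·4^2 + 3·4 + 3 (base 4). Lift 5: 468. −1: 467.

3·4^3 + 3·4^2 + 3·4 + 3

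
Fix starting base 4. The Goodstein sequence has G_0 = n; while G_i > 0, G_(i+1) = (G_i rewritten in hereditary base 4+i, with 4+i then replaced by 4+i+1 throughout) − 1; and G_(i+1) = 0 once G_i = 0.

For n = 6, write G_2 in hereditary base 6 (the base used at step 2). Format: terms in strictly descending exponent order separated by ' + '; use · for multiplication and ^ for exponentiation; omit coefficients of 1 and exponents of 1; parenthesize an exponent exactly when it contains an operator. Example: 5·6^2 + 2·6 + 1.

6

G_0 = 6. HB_4(6) = 4 + 2. Bump = 7. G_1 = 6.
G_1 = 6. HB_5(6) = 5 + 1. Bump = 7. G_2 = 6.
G_2 = 6. HB_6(6) = 6. Bump = 7. G_3 = 6.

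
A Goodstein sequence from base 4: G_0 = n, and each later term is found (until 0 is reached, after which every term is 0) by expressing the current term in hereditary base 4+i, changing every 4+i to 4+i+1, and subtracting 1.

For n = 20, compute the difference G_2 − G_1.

20 —HB4→ 4^2 + 4 —bump→ 5^2 + 5 = 30 —(−1)→ 29
29 —HB5→ 5^2 + 4 —bump→ 6^2 + 4 = 40 —(−1)→ 39

10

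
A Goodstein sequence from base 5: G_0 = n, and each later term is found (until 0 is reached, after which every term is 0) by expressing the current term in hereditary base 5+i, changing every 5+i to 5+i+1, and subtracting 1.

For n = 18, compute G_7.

29

G_0=18  [base 5] 3·5 + 3  →[5↦6]→  3·6 + 3 = 21  −1 ⇒ G_1=20
G_1=20  [base 6] 3·6 + 2  →[6↦7]→  3·7 + 2 = 23  −1 ⇒ G_2=22
G_2=22  [base 7] 3·7 + 1  →[7↦8]→  3·8 + 1 = 25  −1 ⇒ G_3=24
G_3=24  [base 8] 3·8  →[8↦9]→  3·9 = 27  −1 ⇒ G_4=26
G_4=26  [base 9] 2·9 + 8  →[9↦10]→  2·10 + 8 = 28  −1 ⇒ G_5=27
G_5=27  [base 10] 2·10 + 7  →[10↦11]→  2·11 + 7 = 29  −1 ⇒ G_6=28
G_6=28  [base 11] 2·11 + 6  →[11↦12]→  2·12 + 6 = 30  −1 ⇒ G_7=29
G_7=29  [base 12] 2·12 + 5  →[12↦13]→  2·13 + 5 = 31  −1 ⇒ G_8=30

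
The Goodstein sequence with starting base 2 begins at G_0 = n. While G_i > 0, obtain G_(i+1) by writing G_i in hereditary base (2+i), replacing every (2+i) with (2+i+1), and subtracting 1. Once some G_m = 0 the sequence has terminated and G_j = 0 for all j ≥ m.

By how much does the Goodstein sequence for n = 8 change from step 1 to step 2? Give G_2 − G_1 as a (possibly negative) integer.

473

G_0=8  [base 2] 2^(2 + 1)  →[2↦3]→  3^(3 + 1) = 81  −1 ⇒ G_1=80
G_1=80  [base 3] 2·3^3 + 2·3^2 + 2·3 + 2  →[3↦4]→  2·4^4 + 2·4^2 + 2·4 + 2 = 554  −1 ⇒ G_2=553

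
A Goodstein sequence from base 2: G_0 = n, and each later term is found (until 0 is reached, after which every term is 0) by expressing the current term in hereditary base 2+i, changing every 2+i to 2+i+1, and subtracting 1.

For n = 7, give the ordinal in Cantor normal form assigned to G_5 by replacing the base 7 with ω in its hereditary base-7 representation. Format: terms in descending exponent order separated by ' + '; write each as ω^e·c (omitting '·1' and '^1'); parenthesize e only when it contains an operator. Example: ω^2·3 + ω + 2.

ω^ω

G_0=7  [base 2] 2^2 + 2 + 1  →[2↦3]→  3^3 + 3 + 1 = 31  −1 ⇒ G_1=30
G_1=30  [base 3] 3^3 + 3  →[3↦4]→  4^4 + 4 = 260  −1 ⇒ G_2=259
G_2=259  [base 4] 4^4 + 3  →[4↦5]→  5^5 + 3 = 3128  −1 ⇒ G_3=3127
G_3=3127  [base 5] 5^5 + 2  →[5↦6]→  6^6 + 2 = 46658  −1 ⇒ G_4=46657
G_4=46657  [base 6] 6^6 + 1  →[6↦7]→  7^7 + 1 = 823544  −1 ⇒ G_5=823543
G_5=823543  [base 7] 7^7  →[7↦8]→  8^8 = 16777216  −1 ⇒ G_6=16777215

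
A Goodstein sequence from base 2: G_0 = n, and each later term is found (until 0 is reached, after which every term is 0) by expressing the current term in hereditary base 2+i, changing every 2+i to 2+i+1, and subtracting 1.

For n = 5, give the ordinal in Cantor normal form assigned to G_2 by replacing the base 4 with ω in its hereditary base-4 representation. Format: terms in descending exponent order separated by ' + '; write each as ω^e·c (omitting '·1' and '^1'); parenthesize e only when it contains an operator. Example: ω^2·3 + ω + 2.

ω^3·3 + ω^2·3 + ω·3 + 3

G_0=5  [base 2] 2^2 + 1  →[2↦3]→  3^3 + 1 = 28  −1 ⇒ G_1=27
G_1=27  [base 3] 3^3  →[3↦4]→  4^4 = 256  −1 ⇒ G_2=255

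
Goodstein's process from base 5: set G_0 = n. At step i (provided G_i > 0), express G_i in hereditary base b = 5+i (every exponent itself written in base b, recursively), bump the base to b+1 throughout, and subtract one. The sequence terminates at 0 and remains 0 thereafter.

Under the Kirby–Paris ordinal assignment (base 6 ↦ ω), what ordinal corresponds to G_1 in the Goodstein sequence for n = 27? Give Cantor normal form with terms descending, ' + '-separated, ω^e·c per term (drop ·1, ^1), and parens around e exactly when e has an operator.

[0] 27 ≡ 5^2 + 2 (base 5). Lift 6: 38. −1: 37.
[1] 37 ≡ 6^2 + 1 (base 6). Lift 7: 50. −1: 49.

ω^2 + 1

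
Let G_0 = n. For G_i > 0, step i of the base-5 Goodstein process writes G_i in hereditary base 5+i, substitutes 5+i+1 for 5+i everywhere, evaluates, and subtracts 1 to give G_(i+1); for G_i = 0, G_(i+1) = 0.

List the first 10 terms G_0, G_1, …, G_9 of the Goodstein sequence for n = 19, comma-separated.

19, 21, 23, 25, 27, 29, 30, 31, 32, 33

[0] 19 ≡ 3·5 + 4 (base 5). Lift 6: 22. −1: 21.
[1] 21 ≡ 3·6 + 3 (base 6). Lift 7: 24. −1: 23.
[2] 23 ≡ 3·7 + 2 (base 7). Lift 8: 26. −1: 25.
[3] 25 ≡ 3·8 + 1 (base 8). Lift 9: 28. −1: 27.
[4] 27 ≡ 3·9 (base 9). Lift 10: 30. −1: 29.
[5] 29 ≡ 2·10 + 9 (base 10). Lift 11: 31. −1: 30.
[6] 30 ≡ 2·11 + 8 (base 11). Lift 12: 32. −1: 31.
[7] 31 ≡ 2·12 + 7 (base 12). Lift 13: 33. −1: 32.
[8] 32 ≡ 2·13 + 6 (base 13). Lift 14: 34. −1: 33.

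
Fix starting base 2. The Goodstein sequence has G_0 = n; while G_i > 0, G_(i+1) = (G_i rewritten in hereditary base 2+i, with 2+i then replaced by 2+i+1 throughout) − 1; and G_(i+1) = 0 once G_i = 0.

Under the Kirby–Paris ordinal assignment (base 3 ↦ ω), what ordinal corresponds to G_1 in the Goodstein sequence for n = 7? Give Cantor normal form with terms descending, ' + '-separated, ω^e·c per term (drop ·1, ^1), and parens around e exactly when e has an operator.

ω^ω + ω

step 0: 7 = 2^2 + 2 + 1; sub 3 for 2: 3^3 + 3 + 1; = 31; G_1 = 31−1 = 30
step 1: 30 = 3^3 + 3; sub 4 for 3: 4^4 + 4; = 260; G_2 = 260−1 = 259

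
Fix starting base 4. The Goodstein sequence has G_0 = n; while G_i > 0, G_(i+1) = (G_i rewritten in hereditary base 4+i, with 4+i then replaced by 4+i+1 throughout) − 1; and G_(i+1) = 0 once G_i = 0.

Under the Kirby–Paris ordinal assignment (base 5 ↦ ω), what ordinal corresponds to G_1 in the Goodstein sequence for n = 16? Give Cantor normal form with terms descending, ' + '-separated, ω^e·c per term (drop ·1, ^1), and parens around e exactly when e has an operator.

ω·4 + 4

16 —HB4→ 4^2 —bump→ 5^2 = 25 —(−1)→ 24
24 —HB5→ 4·5 + 4 —bump→ 4·6 + 4 = 28 —(−1)→ 27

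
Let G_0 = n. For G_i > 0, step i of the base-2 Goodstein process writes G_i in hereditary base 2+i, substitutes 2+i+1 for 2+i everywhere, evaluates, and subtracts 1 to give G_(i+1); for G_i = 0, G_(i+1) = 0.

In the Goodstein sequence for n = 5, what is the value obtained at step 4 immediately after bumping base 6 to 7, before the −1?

1198

G_0 = 5. HB_2(5) = 2^2 + 1. Bump = 28. G_1 = 27.
G_1 = 27. HB_3(27) = 3^3. Bump = 256. G_2 = 255.
G_2 = 255. HB_4(255) = 3·4^3 + 3·4^2 + 3·4 + 3. Bump = 468. G_3 = 467.
G_3 = 467. HB_5(467) = 3·5^3 + 3·5^2 + 3·5 + 2. Bump = 776. G_4 = 775.
G_4 = 775. HB_6(775) = 3·6^3 + 3·6^2 + 3·6 + 1. Bump = 1198. G_5 = 1197.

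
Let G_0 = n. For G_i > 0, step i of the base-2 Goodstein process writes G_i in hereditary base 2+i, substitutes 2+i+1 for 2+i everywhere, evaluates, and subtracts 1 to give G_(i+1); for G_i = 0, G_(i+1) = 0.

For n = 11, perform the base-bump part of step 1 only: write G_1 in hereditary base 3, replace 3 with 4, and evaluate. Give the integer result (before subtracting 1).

G_0 = 11. HB_2(11) = 2^(2 + 1) + 2 + 1. Bump = 85. G_1 = 84.
G_1 = 84. HB_3(84) = 3^(3 + 1) + 3. Bump = 1028. G_2 = 1027.

1028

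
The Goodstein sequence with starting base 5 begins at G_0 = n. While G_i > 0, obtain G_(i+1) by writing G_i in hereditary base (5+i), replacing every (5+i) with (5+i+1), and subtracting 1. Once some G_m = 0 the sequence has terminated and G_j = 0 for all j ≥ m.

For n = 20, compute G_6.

33

[0] 20 ≡ 4·5 (base 5). Lift 6: 24. −1: 23.
[1] 23 ≡ 3·6 + 5 (base 6). Lift 7: 26. −1: 25.
[2] 25 ≡ 3·7 + 4 (base 7). Lift 8: 28. −1: 27.
[3] 27 ≡ 3·8 + 3 (base 8). Lift 9: 30. −1: 29.
[4] 29 ≡ 3·9 + 2 (base 9). Lift 10: 32. −1: 31.
[5] 31 ≡ 3·10 + 1 (base 10). Lift 11: 34. −1: 33.
[6] 33 ≡ 3·11 (base 11). Lift 12: 36. −1: 35.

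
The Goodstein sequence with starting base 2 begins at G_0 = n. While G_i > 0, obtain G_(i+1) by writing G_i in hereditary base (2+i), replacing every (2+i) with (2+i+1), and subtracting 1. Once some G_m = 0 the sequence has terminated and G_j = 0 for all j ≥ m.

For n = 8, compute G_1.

80

8 —HB2→ 2^(2 + 1) —bump→ 3^(3 + 1) = 81 —(−1)→ 80
80 —HB3→ 2·3^3 + 2·3^2 + 2·3 + 2 —bump→ 2·4^4 + 2·4^2 + 2·4 + 2 = 554 —(−1)→ 553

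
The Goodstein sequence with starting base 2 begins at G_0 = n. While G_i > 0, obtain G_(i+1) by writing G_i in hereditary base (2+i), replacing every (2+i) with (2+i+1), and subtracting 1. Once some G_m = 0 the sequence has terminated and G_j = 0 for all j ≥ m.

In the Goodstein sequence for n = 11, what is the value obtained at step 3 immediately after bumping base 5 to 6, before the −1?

279938

base 2: 11 = 2^(2 + 1) + 2 + 1; at 3: 3^(3 + 1) + 3 + 1 = 85; next = 84
base 3: 84 = 3^(3 + 1) + 3; at 4: 4^(4 + 1) + 4 = 1028; next = 1027
base 4: 1027 = 4^(4 + 1) + 3; at 5: 5^(5 + 1) + 3 = 15628; next = 15627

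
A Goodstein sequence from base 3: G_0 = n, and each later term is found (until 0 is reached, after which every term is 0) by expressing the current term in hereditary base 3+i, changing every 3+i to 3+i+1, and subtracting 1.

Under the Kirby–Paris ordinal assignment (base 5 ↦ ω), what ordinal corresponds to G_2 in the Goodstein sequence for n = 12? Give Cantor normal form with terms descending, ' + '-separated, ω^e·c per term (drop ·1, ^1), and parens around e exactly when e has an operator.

ω^2 + 2

base 3: 12 = 3^2 + 3; at 4: 4^2 + 4 = 20; next = 19
base 4: 19 = 4^2 + 3; at 5: 5^2 + 3 = 28; next = 27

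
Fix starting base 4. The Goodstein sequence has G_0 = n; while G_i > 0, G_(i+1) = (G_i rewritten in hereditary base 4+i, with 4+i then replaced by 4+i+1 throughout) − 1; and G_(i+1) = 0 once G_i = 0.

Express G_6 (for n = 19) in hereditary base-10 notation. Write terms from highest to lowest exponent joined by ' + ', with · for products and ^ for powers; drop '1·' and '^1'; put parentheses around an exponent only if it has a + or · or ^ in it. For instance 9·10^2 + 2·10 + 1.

7·10 + 5

step 0: 19 = 4^2 + 3; sub 5 for 4: 5^2 + 3; = 28; G_1 = 28−1 = 27
step 1: 27 = 5^2 + 2; sub 6 for 5: 6^2 + 2; = 38; G_2 = 38−1 = 37
step 2: 37 = 6^2 + 1; sub 7 for 6: 7^2 + 1; = 50; G_3 = 50−1 = 49
step 3: 49 = 7^2; sub 8 for 7: 8^2; = 64; G_4 = 64−1 = 63
step 4: 63 = 7·8 + 7; sub 9 for 8: 7·9 + 7; = 70; G_5 = 70−1 = 69
step 5: 69 = 7·9 + 6; sub 10 for 9: 7·10 + 6; = 76; G_6 = 76−1 = 75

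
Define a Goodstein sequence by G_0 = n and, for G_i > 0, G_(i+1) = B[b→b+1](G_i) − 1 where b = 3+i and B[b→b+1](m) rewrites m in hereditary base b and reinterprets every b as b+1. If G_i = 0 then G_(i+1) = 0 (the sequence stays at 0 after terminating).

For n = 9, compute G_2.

17

step 0: 9 = 3^2; sub 4 for 3: 4^2; = 16; G_1 = 16−1 = 15
step 1: 15 = 3·4 + 3; sub 5 for 4: 3·5 + 3; = 18; G_2 = 18−1 = 17
step 2: 17 = 3·5 + 2; sub 6 for 5: 3·6 + 2; = 20; G_3 = 20−1 = 19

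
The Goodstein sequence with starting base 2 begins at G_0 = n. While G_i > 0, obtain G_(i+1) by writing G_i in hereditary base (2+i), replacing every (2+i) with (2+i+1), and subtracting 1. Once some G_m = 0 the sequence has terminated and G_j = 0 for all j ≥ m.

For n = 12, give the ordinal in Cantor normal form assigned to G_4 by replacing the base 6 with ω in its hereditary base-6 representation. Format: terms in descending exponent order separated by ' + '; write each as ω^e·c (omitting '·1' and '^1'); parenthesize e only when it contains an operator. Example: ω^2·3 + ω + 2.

(0) 12|_2 = 2^(2 + 1) + 2^2 ↦ 3^(3 + 1) + 3^3|_3 = 108 ⇒ 107
(1) 107|_3 = 3^(3 + 1) + 2·3^2 + 2·3 + 2 ↦ 4^(4 + 1) + 2·4^2 + 2·4 + 2|_4 = 1066 ⇒ 1065
(2) 1065|_4 = 4^(4 + 1) + 2·4^2 + 2·4 + 1 ↦ 5^(5 + 1) + 2·5^2 + 2·5 + 1|_5 = 15686 ⇒ 15685
(3) 15685|_5 = 5^(5 + 1) + 2·5^2 + 2·5 ↦ 6^(6 + 1) + 2·6^2 + 2·6|_6 = 280020 ⇒ 280019
(4) 280019|_6 = 6^(6 + 1) + 2·6^2 + 6 + 5 ↦ 7^(7 + 1) + 2·7^2 + 7 + 5|_7 = 5764911 ⇒ 5764910

ω^(ω + 1) + ω^2·2 + ω + 5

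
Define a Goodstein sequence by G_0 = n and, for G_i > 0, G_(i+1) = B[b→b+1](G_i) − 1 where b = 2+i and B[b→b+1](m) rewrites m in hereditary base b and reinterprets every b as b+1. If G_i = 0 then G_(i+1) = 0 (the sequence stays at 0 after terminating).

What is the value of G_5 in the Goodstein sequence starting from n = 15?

6588344

15 —HB2→ 2^(2 + 1) + 2^2 + 2 + 1 —bump→ 3^(3 + 1) + 3^3 + 3 + 1 = 112 —(−1)→ 111
111 —HB3→ 3^(3 + 1) + 3^3 + 3 —bump→ 4^(4 + 1) + 4^4 + 4 = 1284 —(−1)→ 1283
1283 —HB4→ 4^(4 + 1) + 4^4 + 3 —bump→ 5^(5 + 1) + 5^5 + 3 = 18753 —(−1)→ 18752
18752 —HB5→ 5^(5 + 1) + 5^5 + 2 —bump→ 6^(6 + 1) + 6^6 + 2 = 326594 —(−1)→ 326593
326593 —HB6→ 6^(6 + 1) + 6^6 + 1 —bump→ 7^(7 + 1) + 7^7 + 1 = 6588345 —(−1)→ 6588344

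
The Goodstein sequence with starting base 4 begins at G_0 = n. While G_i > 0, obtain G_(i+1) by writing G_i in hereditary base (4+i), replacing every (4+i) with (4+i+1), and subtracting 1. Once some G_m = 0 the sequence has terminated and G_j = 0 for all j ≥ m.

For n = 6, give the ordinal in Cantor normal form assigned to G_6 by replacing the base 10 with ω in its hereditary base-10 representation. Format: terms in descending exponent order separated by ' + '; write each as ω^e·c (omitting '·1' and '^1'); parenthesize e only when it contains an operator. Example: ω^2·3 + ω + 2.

(0) 6|_4 = 4 + 2 ↦ 5 + 2|_5 = 7 ⇒ 6
(1) 6|_5 = 5 + 1 ↦ 6 + 1|_6 = 7 ⇒ 6
(2) 6|_6 = 6 ↦ 7|_7 = 7 ⇒ 6
(3) 6|_7 = 6 ↦ 6|_8 = 6 ⇒ 5
(4) 5|_8 = 5 ↦ 5|_9 = 5 ⇒ 4
(5) 4|_9 = 4 ↦ 4|_10 = 4 ⇒ 3
(6) 3|_10 = 3 ↦ 3|_11 = 3 ⇒ 2

3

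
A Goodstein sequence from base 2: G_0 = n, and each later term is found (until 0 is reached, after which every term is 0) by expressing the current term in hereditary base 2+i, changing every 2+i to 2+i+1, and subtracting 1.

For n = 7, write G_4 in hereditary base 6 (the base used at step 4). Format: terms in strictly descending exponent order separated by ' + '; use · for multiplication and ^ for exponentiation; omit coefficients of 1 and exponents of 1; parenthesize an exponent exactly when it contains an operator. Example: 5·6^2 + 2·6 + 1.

G_0 = 7. HB_2(7) = 2^2 + 2 + 1. Bump = 31. G_1 = 30.
G_1 = 30. HB_3(30) = 3^3 + 3. Bump = 260. G_2 = 259.
G_2 = 259. HB_4(259) = 4^4 + 3. Bump = 3128. G_3 = 3127.
G_3 = 3127. HB_5(3127) = 5^5 + 2. Bump = 46658. G_4 = 46657.
G_4 = 46657. HB_6(46657) = 6^6 + 1. Bump = 823544. G_5 = 823543.

6^6 + 1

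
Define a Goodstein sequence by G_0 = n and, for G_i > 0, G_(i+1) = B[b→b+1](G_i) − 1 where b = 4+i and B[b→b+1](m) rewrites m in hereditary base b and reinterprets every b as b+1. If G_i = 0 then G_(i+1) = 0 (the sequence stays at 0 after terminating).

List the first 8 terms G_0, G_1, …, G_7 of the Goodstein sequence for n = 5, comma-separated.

5, 5, 5, 4, 3, 2, 1, 0

step 0: 5 = 4 + 1; sub 5 for 4: 5 + 1; = 6; G_1 = 6−1 = 5
step 1: 5 = 5; sub 6 for 5: 6; = 6; G_2 = 6−1 = 5
step 2: 5 = 5; sub 7 for 6: 5; = 5; G_3 = 5−1 = 4
step 3: 4 = 4; sub 8 for 7: 4; = 4; G_4 = 4−1 = 3
step 4: 3 = 3; sub 9 for 8: 3; = 3; G_5 = 3−1 = 2
step 5: 2 = 2; sub 10 for 9: 2; = 2; G_6 = 2−1 = 1
step 6: 1 = 1; sub 11 for 10: 1; = 1; G_7 = 1−1 = 0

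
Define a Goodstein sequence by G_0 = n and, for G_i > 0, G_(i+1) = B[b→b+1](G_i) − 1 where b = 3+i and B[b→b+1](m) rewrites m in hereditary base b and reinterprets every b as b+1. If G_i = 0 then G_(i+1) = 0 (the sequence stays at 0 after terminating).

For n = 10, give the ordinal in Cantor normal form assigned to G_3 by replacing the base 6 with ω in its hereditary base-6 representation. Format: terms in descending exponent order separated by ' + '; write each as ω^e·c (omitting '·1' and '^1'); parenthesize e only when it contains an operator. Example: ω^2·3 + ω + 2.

ω·4 + 3

step 0: 10 = 3^2 + 1; sub 4 for 3: 4^2 + 1; = 17; G_1 = 17−1 = 16
step 1: 16 = 4^2; sub 5 for 4: 5^2; = 25; G_2 = 25−1 = 24
step 2: 24 = 4·5 + 4; sub 6 for 5: 4·6 + 4; = 28; G_3 = 28−1 = 27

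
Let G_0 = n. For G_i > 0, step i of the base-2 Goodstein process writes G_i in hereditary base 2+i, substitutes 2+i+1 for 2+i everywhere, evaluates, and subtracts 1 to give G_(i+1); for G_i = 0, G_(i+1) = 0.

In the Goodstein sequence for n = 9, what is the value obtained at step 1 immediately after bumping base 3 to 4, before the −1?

[0] 9 ≡ 2^(2 + 1) + 1 (base 2). Lift 3: 82. −1: 81.
[1] 81 ≡ 3^(3 + 1) (base 3). Lift 4: 1024. −1: 1023.

1024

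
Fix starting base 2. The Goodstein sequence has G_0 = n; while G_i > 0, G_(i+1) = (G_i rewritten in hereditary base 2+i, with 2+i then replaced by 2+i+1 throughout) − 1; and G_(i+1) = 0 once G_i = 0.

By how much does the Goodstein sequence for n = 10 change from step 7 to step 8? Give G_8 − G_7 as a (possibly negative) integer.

48063120959

G_0 = 10. HB_2(10) = 2^(2 + 1) + 2. Bump = 84. G_1 = 83.
G_1 = 83. HB_3(83) = 3^(3 + 1) + 2. Bump = 1026. G_2 = 1025.
G_2 = 1025. HB_4(1025) = 4^(4 + 1) + 1. Bump = 15626. G_3 = 15625.
G_3 = 15625. HB_5(15625) = 5^(5 + 1). Bump = 279936. G_4 = 279935.
G_4 = 279935. HB_6(279935) = 5·6^6 + 5·6^5 + 5·6^4 + 5·6^3 + 5·6^2 + 5·6 + 5. Bump = 4215755. G_5 = 4215754.
G_5 = 4215754. HB_7(4215754) = 5·7^7 + 5·7^5 + 5·7^4 + 5·7^3 + 5·7^2 + 5·7 + 4. Bump = 84073324. G_6 = 84073323.
G_6 = 84073323. HB_8(84073323) = 5·8^8 + 5·8^5 + 5·8^4 + 5·8^3 + 5·8^2 + 5·8 + 3. Bump = 1937434593. G_7 = 1937434592.
G_7 = 1937434592. HB_9(1937434592) = 5·9^9 + 5·9^5 + 5·9^4 + 5·9^3 + 5·9^2 + 5·9 + 2. Bump = 50000555552. G_8 = 50000555551.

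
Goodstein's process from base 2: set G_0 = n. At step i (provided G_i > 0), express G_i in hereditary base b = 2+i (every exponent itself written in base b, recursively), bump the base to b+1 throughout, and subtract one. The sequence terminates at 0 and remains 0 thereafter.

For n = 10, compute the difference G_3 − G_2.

14600

step 0: 10 = 2^(2 + 1) + 2; sub 3 for 2: 3^(3 + 1) + 3; = 84; G_1 = 84−1 = 83
step 1: 83 = 3^(3 + 1) + 2; sub 4 for 3: 4^(4 + 1) + 2; = 1026; G_2 = 1026−1 = 1025
step 2: 1025 = 4^(4 + 1) + 1; sub 5 for 4: 5^(5 + 1) + 1; = 15626; G_3 = 15626−1 = 15625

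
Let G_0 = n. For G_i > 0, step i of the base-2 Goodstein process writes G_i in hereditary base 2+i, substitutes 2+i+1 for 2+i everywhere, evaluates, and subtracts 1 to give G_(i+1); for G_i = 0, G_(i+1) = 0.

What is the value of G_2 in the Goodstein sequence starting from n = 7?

259

G_0 = 7. HB_2(7) = 2^2 + 2 + 1. Bump = 31. G_1 = 30.
G_1 = 30. HB_3(30) = 3^3 + 3. Bump = 260. G_2 = 259.
G_2 = 259. HB_4(259) = 4^4 + 3. Bump = 3128. G_3 = 3127.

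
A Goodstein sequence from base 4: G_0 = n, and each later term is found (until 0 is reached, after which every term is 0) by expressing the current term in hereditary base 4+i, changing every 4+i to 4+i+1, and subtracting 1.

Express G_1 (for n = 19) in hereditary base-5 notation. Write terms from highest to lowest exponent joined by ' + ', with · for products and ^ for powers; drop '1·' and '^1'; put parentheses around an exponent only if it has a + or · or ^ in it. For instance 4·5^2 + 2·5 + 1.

5^2 + 2

19 —HB4→ 4^2 + 3 —bump→ 5^2 + 3 = 28 —(−1)→ 27
27 —HB5→ 5^2 + 2 —bump→ 6^2 + 2 = 38 —(−1)→ 37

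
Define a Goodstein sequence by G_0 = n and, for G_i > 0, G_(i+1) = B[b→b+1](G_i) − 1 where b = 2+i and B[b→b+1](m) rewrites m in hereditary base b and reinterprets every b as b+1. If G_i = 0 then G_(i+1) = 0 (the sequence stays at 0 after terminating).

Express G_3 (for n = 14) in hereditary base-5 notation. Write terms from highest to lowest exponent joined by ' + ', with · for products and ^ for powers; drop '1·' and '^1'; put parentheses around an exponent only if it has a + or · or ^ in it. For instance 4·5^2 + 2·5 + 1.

5^(5 + 1) + 5^5

(0) 14|_2 = 2^(2 + 1) + 2^2 + 2 ↦ 3^(3 + 1) + 3^3 + 3|_3 = 111 ⇒ 110
(1) 110|_3 = 3^(3 + 1) + 3^3 + 2 ↦ 4^(4 + 1) + 4^4 + 2|_4 = 1282 ⇒ 1281
(2) 1281|_4 = 4^(4 + 1) + 4^4 + 1 ↦ 5^(5 + 1) + 5^5 + 1|_5 = 18751 ⇒ 18750
(3) 18750|_5 = 5^(5 + 1) + 5^5 ↦ 6^(6 + 1) + 6^6|_6 = 326592 ⇒ 326591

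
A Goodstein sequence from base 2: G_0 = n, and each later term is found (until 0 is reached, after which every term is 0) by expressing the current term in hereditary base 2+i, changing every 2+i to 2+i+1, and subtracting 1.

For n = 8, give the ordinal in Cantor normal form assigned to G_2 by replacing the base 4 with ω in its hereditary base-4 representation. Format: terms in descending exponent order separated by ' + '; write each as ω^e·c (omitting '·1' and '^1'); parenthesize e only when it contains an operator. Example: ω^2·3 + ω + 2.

ω^ω·2 + ω^2·2 + ω·2 + 1

(0) 8|_2 = 2^(2 + 1) ↦ 3^(3 + 1)|_3 = 81 ⇒ 80
(1) 80|_3 = 2·3^3 + 2·3^2 + 2·3 + 2 ↦ 2·4^4 + 2·4^2 + 2·4 + 2|_4 = 554 ⇒ 553
(2) 553|_4 = 2·4^4 + 2·4^2 + 2·4 + 1 ↦ 2·5^5 + 2·5^2 + 2·5 + 1|_5 = 6311 ⇒ 6310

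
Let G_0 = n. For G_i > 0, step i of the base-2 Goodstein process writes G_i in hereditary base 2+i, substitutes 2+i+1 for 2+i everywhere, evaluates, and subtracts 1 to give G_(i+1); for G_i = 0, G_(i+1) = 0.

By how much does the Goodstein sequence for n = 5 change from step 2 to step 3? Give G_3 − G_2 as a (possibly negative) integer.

5 —HB2→ 2^2 + 1 —bump→ 3^3 + 1 = 28 —(−1)→ 27
27 —HB3→ 3^3 —bump→ 4^4 = 256 —(−1)→ 255
255 —HB4→ 3·4^3 + 3·4^2 + 3·4 + 3 —bump→ 3·5^3 + 3·5^2 + 3·5 + 3 = 468 —(−1)→ 467

212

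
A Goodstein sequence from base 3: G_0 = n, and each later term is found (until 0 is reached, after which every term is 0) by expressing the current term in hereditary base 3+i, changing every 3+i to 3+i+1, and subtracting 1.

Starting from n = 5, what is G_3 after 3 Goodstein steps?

5

G_0 = 5. HB_3(5) = 3 + 2. Bump = 6. G_1 = 5.
G_1 = 5. HB_4(5) = 4 + 1. Bump = 6. G_2 = 5.
G_2 = 5. HB_5(5) = 5. Bump = 6. G_3 = 5.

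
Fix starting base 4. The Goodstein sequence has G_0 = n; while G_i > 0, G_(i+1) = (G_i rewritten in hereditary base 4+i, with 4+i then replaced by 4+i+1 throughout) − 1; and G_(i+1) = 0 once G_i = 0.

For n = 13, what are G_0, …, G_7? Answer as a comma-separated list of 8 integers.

13, 15, 17, 18, 19, 20, 21, 22

G_0=13  [base 4] 3·4 + 1  →[4↦5]→  3·5 + 1 = 16  −1 ⇒ G_1=15
G_1=15  [base 5] 3·5  →[5↦6]→  3·6 = 18  −1 ⇒ G_2=17
G_2=17  [base 6] 2·6 + 5  →[6↦7]→  2·7 + 5 = 19  −1 ⇒ G_3=18
G_3=18  [base 7] 2·7 + 4  →[7↦8]→  2·8 + 4 = 20  −1 ⇒ G_4=19
G_4=19  [base 8] 2·8 + 3  →[8↦9]→  2·9 + 3 = 21  −1 ⇒ G_5=20
G_5=20  [base 9] 2·9 + 2  →[9↦10]→  2·10 + 2 = 22  −1 ⇒ G_6=21
G_6=21  [base 10] 2·10 + 1  →[10↦11]→  2·11 + 1 = 23  −1 ⇒ G_7=22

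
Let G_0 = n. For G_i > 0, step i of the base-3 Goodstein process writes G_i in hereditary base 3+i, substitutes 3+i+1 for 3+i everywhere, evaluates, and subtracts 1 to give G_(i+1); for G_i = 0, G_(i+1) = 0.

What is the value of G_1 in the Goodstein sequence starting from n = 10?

i=0: 10 = 3^2 + 1 (b=3); 3→4: 4^2 + 1 = 17; 17−1 = 16
i=1: 16 = 4^2 (b=4); 4→5: 5^2 = 25; 25−1 = 24

16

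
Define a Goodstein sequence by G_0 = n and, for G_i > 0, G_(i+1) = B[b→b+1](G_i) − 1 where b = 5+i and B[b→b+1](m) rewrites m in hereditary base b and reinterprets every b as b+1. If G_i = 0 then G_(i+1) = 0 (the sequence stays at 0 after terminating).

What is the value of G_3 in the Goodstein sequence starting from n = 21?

G_0=21  [base 5] 4·5 + 1  →[5↦6]→  4·6 + 1 = 25  −1 ⇒ G_1=24
G_1=24  [base 6] 4·6  →[6↦7]→  4·7 = 28  −1 ⇒ G_2=27
G_2=27  [base 7] 3·7 + 6  →[7↦8]→  3·8 + 6 = 30  −1 ⇒ G_3=29

29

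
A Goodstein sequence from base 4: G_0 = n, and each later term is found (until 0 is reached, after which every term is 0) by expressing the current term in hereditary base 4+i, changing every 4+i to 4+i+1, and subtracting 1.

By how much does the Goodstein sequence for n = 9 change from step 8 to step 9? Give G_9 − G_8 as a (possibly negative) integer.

-1

(0) 9|_4 = 2·4 + 1 ↦ 2·5 + 1|_5 = 11 ⇒ 10
(1) 10|_5 = 2·5 ↦ 2·6|_6 = 12 ⇒ 11
(2) 11|_6 = 6 + 5 ↦ 7 + 5|_7 = 12 ⇒ 11
(3) 11|_7 = 7 + 4 ↦ 8 + 4|_8 = 12 ⇒ 11
(4) 11|_8 = 8 + 3 ↦ 9 + 3|_9 = 12 ⇒ 11
(5) 11|_9 = 9 + 2 ↦ 10 + 2|_10 = 12 ⇒ 11
(6) 11|_10 = 10 + 1 ↦ 11 + 1|_11 = 12 ⇒ 11
(7) 11|_11 = 11 ↦ 12|_12 = 12 ⇒ 11
(8) 11|_12 = 11 ↦ 11|_13 = 11 ⇒ 10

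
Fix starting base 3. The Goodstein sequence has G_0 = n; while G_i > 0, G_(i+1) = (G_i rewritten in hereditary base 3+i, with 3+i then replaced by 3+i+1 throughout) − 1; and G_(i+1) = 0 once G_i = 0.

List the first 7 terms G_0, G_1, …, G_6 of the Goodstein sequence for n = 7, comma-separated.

base 3: 7 = 2·3 + 1; at 4: 2·4 + 1 = 9; next = 8
base 4: 8 = 2·4; at 5: 2·5 = 10; next = 9
base 5: 9 = 5 + 4; at 6: 6 + 4 = 10; next = 9
base 6: 9 = 6 + 3; at 7: 7 + 3 = 10; next = 9
base 7: 9 = 7 + 2; at 8: 8 + 2 = 10; next = 9
base 8: 9 = 8 + 1; at 9: 9 + 1 = 10; next = 9

7, 8, 9, 9, 9, 9, 9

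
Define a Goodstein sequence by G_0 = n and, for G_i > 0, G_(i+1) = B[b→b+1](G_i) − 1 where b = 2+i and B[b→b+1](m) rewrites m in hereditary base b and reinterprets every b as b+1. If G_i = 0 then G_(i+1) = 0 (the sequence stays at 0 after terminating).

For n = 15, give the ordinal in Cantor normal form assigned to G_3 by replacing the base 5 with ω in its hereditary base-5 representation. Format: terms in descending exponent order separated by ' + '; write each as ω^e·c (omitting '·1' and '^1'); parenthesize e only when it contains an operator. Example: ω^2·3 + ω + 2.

ω^(ω + 1) + ω^ω + 2

G_0 = 15. HB_2(15) = 2^(2 + 1) + 2^2 + 2 + 1. Bump = 112. G_1 = 111.
G_1 = 111. HB_3(111) = 3^(3 + 1) + 3^3 + 3. Bump = 1284. G_2 = 1283.
G_2 = 1283. HB_4(1283) = 4^(4 + 1) + 4^4 + 3. Bump = 18753. G_3 = 18752.
G_3 = 18752. HB_5(18752) = 5^(5 + 1) + 5^5 + 2. Bump = 326594. G_4 = 326593.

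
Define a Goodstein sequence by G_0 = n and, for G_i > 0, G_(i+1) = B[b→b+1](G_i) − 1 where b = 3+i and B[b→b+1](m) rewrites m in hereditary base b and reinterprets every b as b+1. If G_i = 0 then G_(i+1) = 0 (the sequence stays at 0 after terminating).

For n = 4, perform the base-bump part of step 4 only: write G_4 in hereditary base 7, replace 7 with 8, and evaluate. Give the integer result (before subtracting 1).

base 3: 4 = 3 + 1; at 4: 4 + 1 = 5; next = 4
base 4: 4 = 4; at 5: 5 = 5; next = 4
base 5: 4 = 4; at 6: 4 = 4; next = 3
base 6: 3 = 3; at 7: 3 = 3; next = 2
base 7: 2 = 2; at 8: 2 = 2; next = 1

2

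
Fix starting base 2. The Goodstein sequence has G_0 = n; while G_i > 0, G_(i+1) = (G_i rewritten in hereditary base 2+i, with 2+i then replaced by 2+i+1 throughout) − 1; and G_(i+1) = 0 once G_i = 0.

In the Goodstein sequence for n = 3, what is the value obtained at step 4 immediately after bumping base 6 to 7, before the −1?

1

G_0 = 3. HB_2(3) = 2 + 1. Bump = 4. G_1 = 3.
G_1 = 3. HB_3(3) = 3. Bump = 4. G_2 = 3.
G_2 = 3. HB_4(3) = 3. Bump = 3. G_3 = 2.
G_3 = 2. HB_5(2) = 2. Bump = 2. G_4 = 1.
G_4 = 1. HB_6(1) = 1. Bump = 1. G_5 = 0.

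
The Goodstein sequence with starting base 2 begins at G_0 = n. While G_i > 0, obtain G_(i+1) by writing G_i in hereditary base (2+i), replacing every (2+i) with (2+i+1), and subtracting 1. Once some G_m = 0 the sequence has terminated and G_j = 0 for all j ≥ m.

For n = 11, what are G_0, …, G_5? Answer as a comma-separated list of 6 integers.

G_0 = 11. HB_2(11) = 2^(2 + 1) + 2 + 1. Bump = 85. G_1 = 84.
G_1 = 84. HB_3(84) = 3^(3 + 1) + 3. Bump = 1028. G_2 = 1027.
G_2 = 1027. HB_4(1027) = 4^(4 + 1) + 3. Bump = 15628. G_3 = 15627.
G_3 = 15627. HB_5(15627) = 5^(5 + 1) + 2. Bump = 279938. G_4 = 279937.
G_4 = 279937. HB_6(279937) = 6^(6 + 1) + 1. Bump = 5764802. G_5 = 5764801.

11, 84, 1027, 15627, 279937, 5764801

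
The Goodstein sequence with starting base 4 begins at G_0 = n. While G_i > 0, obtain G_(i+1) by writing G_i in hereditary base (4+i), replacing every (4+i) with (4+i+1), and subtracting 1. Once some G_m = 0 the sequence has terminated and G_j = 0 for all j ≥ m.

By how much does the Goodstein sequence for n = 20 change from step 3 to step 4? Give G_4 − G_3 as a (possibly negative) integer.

base 4: 20 = 4^2 + 4; at 5: 5^2 + 5 = 30; next = 29
base 5: 29 = 5^2 + 4; at 6: 6^2 + 4 = 40; next = 39
base 6: 39 = 6^2 + 3; at 7: 7^2 + 3 = 52; next = 51
base 7: 51 = 7^2 + 2; at 8: 8^2 + 2 = 66; next = 65

14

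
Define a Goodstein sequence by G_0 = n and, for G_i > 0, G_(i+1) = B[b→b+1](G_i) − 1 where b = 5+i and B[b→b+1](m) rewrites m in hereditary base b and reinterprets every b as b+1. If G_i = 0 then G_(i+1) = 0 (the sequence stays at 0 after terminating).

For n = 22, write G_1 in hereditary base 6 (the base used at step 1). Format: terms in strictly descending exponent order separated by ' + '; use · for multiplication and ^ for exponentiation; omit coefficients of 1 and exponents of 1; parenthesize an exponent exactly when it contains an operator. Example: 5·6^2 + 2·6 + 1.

(0) 22|_5 = 4·5 + 2 ↦ 4·6 + 2|_6 = 26 ⇒ 25
(1) 25|_6 = 4·6 + 1 ↦ 4·7 + 1|_7 = 29 ⇒ 28

4·6 + 1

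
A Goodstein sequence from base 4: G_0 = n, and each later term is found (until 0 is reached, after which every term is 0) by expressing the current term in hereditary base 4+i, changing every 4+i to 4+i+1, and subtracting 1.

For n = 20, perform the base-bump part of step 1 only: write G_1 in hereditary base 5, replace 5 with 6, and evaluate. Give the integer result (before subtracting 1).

20 —HB4→ 4^2 + 4 —bump→ 5^2 + 5 = 30 —(−1)→ 29
29 —HB5→ 5^2 + 4 —bump→ 6^2 + 4 = 40 —(−1)→ 39

40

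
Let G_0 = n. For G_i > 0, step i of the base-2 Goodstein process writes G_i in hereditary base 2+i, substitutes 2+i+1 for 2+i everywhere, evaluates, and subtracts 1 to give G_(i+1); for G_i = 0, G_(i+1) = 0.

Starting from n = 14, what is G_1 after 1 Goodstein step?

[0] 14 ≡ 2^(2 + 1) + 2^2 + 2 (base 2). Lift 3: 111. −1: 110.
[1] 110 ≡ 3^(3 + 1) + 3^3 + 2 (base 3). Lift 4: 1282. −1: 1281.

110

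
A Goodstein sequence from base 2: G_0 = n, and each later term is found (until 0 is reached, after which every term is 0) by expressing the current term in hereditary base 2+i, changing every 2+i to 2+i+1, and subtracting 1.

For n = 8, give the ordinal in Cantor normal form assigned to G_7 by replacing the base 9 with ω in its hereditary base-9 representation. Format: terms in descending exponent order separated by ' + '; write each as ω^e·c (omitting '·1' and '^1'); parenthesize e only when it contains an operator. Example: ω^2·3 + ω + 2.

ω^ω·2 + ω^2·2 + ω + 2

8 —HB2→ 2^(2 + 1) —bump→ 3^(3 + 1) = 81 —(−1)→ 80
80 —HB3→ 2·3^3 + 2·3^2 + 2·3 + 2 —bump→ 2·4^4 + 2·4^2 + 2·4 + 2 = 554 —(−1)→ 553
553 —HB4→ 2·4^4 + 2·4^2 + 2·4 + 1 —bump→ 2·5^5 + 2·5^2 + 2·5 + 1 = 6311 —(−1)→ 6310
6310 —HB5→ 2·5^5 + 2·5^2 + 2·5 —bump→ 2·6^6 + 2·6^2 + 2·6 = 93396 —(−1)→ 93395
93395 —HB6→ 2·6^6 + 2·6^2 + 6 + 5 —bump→ 2·7^7 + 2·7^2 + 7 + 5 = 1647196 —(−1)→ 1647195
1647195 —HB7→ 2·7^7 + 2·7^2 + 7 + 4 —bump→ 2·8^8 + 2·8^2 + 8 + 4 = 33554572 —(−1)→ 33554571
33554571 —HB8→ 2·8^8 + 2·8^2 + 8 + 3 —bump→ 2·9^9 + 2·9^2 + 9 + 3 = 774841152 —(−1)→ 774841151
774841151 —HB9→ 2·9^9 + 2·9^2 + 9 + 2 —bump→ 2·10^10 + 2·10^2 + 10 + 2 = 20000000212 —(−1)→ 20000000211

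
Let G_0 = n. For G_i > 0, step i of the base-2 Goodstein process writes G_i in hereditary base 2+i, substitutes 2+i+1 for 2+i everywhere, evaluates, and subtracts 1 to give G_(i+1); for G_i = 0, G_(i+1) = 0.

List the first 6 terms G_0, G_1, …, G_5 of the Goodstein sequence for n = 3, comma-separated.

step 0: 3 = 2 + 1; sub 3 for 2: 3 + 1; = 4; G_1 = 4−1 = 3
step 1: 3 = 3; sub 4 for 3: 4; = 4; G_2 = 4−1 = 3
step 2: 3 = 3; sub 5 for 4: 3; = 3; G_3 = 3−1 = 2
step 3: 2 = 2; sub 6 for 5: 2; = 2; G_4 = 2−1 = 1
step 4: 1 = 1; sub 7 for 6: 1; = 1; G_5 = 1−1 = 0

3, 3, 3, 2, 1, 0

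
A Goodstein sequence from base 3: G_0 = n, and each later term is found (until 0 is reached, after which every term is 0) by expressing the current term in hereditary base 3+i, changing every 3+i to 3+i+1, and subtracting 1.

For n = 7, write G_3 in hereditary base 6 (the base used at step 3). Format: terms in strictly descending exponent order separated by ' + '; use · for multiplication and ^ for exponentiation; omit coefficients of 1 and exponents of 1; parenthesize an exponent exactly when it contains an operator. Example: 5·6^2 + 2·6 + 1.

i=0: 7 = 2·3 + 1 (b=3); 3→4: 2·4 + 1 = 9; 9−1 = 8
i=1: 8 = 2·4 (b=4); 4→5: 2·5 = 10; 10−1 = 9
i=2: 9 = 5 + 4 (b=5); 5→6: 6 + 4 = 10; 10−1 = 9
i=3: 9 = 6 + 3 (b=6); 6→7: 7 + 3 = 10; 10−1 = 9

6 + 3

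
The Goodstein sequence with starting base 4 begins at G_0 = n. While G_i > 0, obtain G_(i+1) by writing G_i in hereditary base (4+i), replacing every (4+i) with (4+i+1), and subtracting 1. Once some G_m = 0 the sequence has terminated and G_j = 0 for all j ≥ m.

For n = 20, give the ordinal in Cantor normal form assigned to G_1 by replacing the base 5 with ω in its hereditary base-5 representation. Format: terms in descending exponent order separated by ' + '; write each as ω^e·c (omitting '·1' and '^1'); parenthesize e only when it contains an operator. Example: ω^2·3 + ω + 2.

[0] 20 ≡ 4^2 + 4 (base 4). Lift 5: 30. −1: 29.
[1] 29 ≡ 5^2 + 4 (base 5). Lift 6: 40. −1: 39.

ω^2 + 4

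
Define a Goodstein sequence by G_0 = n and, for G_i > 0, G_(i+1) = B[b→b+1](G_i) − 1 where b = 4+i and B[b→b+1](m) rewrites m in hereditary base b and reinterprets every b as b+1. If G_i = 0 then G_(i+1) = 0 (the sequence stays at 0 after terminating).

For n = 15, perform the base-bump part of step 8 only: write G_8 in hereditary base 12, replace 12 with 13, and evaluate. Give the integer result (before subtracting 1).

[0] 15 ≡ 3·4 + 3 (base 4). Lift 5: 18. −1: 17.
[1] 17 ≡ 3·5 + 2 (base 5). Lift 6: 20. −1: 19.
[2] 19 ≡ 3·6 + 1 (base 6). Lift 7: 22. −1: 21.
[3] 21 ≡ 3·7 (base 7). Lift 8: 24. −1: 23.
[4] 23 ≡ 2·8 + 7 (base 8). Lift 9: 25. −1: 24.
[5] 24 ≡ 2·9 + 6 (base 9). Lift 10: 26. −1: 25.
[6] 25 ≡ 2·10 + 5 (base 10). Lift 11: 27. −1: 26.
[7] 26 ≡ 2·11 + 4 (base 11). Lift 12: 28. −1: 27.
[8] 27 ≡ 2·12 + 3 (base 12). Lift 13: 29. −1: 28.

29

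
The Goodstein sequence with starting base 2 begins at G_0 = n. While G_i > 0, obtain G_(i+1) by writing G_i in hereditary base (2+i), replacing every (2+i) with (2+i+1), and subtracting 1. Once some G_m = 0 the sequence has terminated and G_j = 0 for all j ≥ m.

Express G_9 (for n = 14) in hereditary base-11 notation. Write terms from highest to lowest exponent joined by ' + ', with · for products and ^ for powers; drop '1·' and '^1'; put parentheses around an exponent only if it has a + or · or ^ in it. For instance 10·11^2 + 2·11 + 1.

G_0=14  [base 2] 2^(2 + 1) + 2^2 + 2  →[2↦3]→  3^(3 + 1) + 3^3 + 3 = 111  −1 ⇒ G_1=110
G_1=110  [base 3] 3^(3 + 1) + 3^3 + 2  →[3↦4]→  4^(4 + 1) + 4^4 + 2 = 1282  −1 ⇒ G_2=1281
G_2=1281  [base 4] 4^(4 + 1) + 4^4 + 1  →[4↦5]→  5^(5 + 1) + 5^5 + 1 = 18751  −1 ⇒ G_3=18750
G_3=18750  [base 5] 5^(5 + 1) + 5^5  →[5↦6]→  6^(6 + 1) + 6^6 = 326592  −1 ⇒ G_4=326591
G_4=326591  [base 6] 6^(6 + 1) + 5·6^5 + 5·6^4 + 5·6^3 + 5·6^2 + 5·6 + 5  →[6↦7]→  7^(7 + 1) + 5·7^5 + 5·7^4 + 5·7^3 + 5·7^2 + 5·7 + 5 = 5862841  −1 ⇒ G_5=5862840
G_5=5862840  [base 7] 7^(7 + 1) + 5·7^5 + 5·7^4 + 5·7^3 + 5·7^2 + 5·7 + 4  →[7↦8]→  8^(8 + 1) + 5·8^5 + 5·8^4 + 5·8^3 + 5·8^2 + 5·8 + 4 = 134404972  −1 ⇒ G_6=134404971
G_6=134404971  [base 8] 8^(8 + 1) + 5·8^5 + 5·8^4 + 5·8^3 + 5·8^2 + 5·8 + 3  →[8↦9]→  9^(9 + 1) + 5·9^5 + 5·9^4 + 5·9^3 + 5·9^2 + 5·9 + 3 = 3487116549  −1 ⇒ G_7=3487116548
G_7=3487116548  [base 9] 9^(9 + 1) + 5·9^5 + 5·9^4 + 5·9^3 + 5·9^2 + 5·9 + 2  →[9↦10]→  10^(10 + 1) + 5·10^5 + 5·10^4 + 5·10^3 + 5·10^2 + 5·10 + 2 = 100000555552  −1 ⇒ G_8=100000555551
G_8=100000555551  [base 10] 10^(10 + 1) + 5·10^5 + 5·10^4 + 5·10^3 + 5·10^2 + 5·10 + 1  →[10↦11]→  11^(11 + 1) + 5·11^5 + 5·11^4 + 5·11^3 + 5·11^2 + 5·11 + 1 = 3138429262497  −1 ⇒ G_9=3138429262496

11^(11 + 1) + 5·11^5 + 5·11^4 + 5·11^3 + 5·11^2 + 5·11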